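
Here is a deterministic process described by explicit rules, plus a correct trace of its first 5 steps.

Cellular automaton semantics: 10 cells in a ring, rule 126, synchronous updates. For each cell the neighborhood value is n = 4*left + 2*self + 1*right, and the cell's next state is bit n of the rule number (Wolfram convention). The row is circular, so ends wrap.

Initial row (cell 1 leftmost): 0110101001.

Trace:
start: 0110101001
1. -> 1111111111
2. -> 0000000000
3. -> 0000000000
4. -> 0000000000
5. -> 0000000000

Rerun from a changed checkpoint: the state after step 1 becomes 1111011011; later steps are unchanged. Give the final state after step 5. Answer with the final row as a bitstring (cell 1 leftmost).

state after step 1 := 1111011011
2. -> 0001111110
3. -> 0011000011
4. -> 1111100111
5. -> 0000111100

0000111100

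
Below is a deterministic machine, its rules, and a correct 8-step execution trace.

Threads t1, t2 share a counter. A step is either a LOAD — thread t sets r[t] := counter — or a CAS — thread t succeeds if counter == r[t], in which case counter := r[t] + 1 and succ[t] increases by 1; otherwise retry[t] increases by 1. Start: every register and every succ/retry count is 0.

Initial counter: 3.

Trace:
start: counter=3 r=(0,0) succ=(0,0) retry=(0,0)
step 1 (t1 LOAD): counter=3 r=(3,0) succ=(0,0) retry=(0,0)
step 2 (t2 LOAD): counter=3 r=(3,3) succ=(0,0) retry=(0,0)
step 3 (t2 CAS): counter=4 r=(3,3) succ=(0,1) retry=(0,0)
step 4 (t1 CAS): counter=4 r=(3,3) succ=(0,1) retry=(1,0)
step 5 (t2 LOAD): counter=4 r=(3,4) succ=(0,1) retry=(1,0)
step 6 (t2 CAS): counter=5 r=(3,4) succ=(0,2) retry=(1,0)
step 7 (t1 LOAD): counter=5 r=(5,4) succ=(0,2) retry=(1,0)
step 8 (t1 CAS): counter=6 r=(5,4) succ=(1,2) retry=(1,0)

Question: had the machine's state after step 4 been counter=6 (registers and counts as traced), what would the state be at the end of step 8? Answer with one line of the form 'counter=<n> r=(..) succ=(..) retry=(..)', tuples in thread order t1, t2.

counter=8 r=(7,6) succ=(1,2) retry=(1,0)

state after step 4 := counter=6 r=(3,3) succ=(0,1) retry=(1,0)
step 5 (t2 LOAD): counter=6 r=(3,6) succ=(0,1) retry=(1,0)
step 6 (t2 CAS): counter=7 r=(3,6) succ=(0,2) retry=(1,0)
step 7 (t1 LOAD): counter=7 r=(7,6) succ=(0,2) retry=(1,0)
step 8 (t1 CAS): counter=8 r=(7,6) succ=(1,2) retry=(1,0)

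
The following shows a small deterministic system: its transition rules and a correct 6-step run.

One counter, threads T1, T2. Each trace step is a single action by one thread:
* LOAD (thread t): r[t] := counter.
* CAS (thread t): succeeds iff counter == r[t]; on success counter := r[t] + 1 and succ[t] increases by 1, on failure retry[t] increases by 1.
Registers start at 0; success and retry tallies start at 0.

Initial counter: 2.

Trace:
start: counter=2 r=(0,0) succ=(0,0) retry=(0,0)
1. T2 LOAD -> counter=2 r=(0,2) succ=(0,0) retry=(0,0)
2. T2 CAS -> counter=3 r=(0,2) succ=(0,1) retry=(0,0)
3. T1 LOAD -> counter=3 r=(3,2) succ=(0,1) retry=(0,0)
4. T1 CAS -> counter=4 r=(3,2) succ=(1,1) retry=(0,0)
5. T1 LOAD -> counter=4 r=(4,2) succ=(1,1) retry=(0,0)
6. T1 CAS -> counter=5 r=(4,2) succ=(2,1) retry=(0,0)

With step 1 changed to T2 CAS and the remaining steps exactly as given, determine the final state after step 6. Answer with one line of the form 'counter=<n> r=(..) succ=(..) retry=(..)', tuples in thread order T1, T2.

counter=4 r=(3,0) succ=(2,0) retry=(0,2)

(re-executing from step 1 with the substitution; state before step 1: counter=2 r=(0,0) succ=(0,0) retry=(0,0))
1. T2 CAS -> counter=2 r=(0,0) succ=(0,0) retry=(0,1)
2. T2 CAS -> counter=2 r=(0,0) succ=(0,0) retry=(0,2)
3. T1 LOAD -> counter=2 r=(2,0) succ=(0,0) retry=(0,2)
4. T1 CAS -> counter=3 r=(2,0) succ=(1,0) retry=(0,2)
5. T1 LOAD -> counter=3 r=(3,0) succ=(1,0) retry=(0,2)
6. T1 CAS -> counter=4 r=(3,0) succ=(2,0) retry=(0,2)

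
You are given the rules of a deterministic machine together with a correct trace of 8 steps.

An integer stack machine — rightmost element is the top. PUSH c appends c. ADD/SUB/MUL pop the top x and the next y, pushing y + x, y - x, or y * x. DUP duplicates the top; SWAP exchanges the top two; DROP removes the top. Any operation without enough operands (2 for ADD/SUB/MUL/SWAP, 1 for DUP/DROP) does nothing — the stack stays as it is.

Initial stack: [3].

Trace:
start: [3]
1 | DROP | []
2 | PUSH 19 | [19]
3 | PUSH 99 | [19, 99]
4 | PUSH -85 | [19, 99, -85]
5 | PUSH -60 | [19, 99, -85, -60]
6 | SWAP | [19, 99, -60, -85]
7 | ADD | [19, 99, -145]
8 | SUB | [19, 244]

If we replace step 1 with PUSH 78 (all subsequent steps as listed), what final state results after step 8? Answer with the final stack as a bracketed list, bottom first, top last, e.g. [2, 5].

[3, 78, 19, 244]

(re-executing from step 1 with the substitution; state before step 1: [3])
1 | PUSH 78 | [3, 78]
2 | PUSH 19 | [3, 78, 19]
3 | PUSH 99 | [3, 78, 19, 99]
4 | PUSH -85 | [3, 78, 19, 99, -85]
5 | PUSH -60 | [3, 78, 19, 99, -85, -60]
6 | SWAP | [3, 78, 19, 99, -60, -85]
7 | ADD | [3, 78, 19, 99, -145]
8 | SUB | [3, 78, 19, 244]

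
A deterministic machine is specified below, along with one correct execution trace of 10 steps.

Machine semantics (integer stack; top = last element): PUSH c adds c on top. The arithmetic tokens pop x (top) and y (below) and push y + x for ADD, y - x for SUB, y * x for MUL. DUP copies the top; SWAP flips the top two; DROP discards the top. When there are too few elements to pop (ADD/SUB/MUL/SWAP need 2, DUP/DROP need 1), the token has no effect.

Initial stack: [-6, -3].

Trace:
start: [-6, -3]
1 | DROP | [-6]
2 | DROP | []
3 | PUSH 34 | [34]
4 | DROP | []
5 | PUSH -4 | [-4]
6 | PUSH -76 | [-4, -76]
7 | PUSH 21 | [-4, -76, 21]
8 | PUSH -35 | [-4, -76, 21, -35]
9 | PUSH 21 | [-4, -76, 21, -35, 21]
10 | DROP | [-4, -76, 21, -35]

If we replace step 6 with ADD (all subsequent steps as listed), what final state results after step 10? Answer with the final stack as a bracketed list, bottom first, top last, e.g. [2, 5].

(re-executing from step 6 with the substitution; state before step 6: [-4])
6 | ADD | [-4]
7 | PUSH 21 | [-4, 21]
8 | PUSH -35 | [-4, 21, -35]
9 | PUSH 21 | [-4, 21, -35, 21]
10 | DROP | [-4, 21, -35]

[-4, 21, -35]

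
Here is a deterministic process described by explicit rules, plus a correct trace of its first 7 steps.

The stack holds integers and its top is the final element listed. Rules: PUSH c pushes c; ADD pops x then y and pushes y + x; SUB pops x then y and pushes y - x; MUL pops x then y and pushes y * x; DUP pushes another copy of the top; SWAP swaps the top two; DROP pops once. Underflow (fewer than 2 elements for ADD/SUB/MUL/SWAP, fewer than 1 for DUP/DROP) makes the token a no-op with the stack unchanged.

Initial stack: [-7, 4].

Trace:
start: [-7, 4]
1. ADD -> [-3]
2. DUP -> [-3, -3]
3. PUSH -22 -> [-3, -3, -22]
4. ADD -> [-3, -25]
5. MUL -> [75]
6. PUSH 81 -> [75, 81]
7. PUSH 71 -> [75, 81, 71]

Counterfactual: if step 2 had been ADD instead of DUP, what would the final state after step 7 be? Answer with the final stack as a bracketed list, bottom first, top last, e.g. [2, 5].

(re-executing from step 2 with the substitution; state before step 2: [-3])
2. ADD -> [-3]
3. PUSH -22 -> [-3, -22]
4. ADD -> [-25]
5. MUL -> [-25]
6. PUSH 81 -> [-25, 81]
7. PUSH 71 -> [-25, 81, 71]

[-25, 81, 71]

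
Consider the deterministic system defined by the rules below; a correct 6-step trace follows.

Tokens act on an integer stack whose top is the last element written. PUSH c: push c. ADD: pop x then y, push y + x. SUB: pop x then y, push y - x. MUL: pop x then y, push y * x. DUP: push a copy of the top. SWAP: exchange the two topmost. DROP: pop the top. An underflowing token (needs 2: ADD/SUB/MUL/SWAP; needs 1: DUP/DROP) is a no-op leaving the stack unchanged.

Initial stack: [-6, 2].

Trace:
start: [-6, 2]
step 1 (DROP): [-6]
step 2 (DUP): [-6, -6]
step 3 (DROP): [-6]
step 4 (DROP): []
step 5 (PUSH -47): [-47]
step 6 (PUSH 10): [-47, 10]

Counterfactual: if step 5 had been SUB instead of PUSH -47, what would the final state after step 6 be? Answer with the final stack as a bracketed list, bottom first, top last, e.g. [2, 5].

[10]

(re-executing from step 5 with the substitution; state before step 5: [])
step 5 (SUB): []
step 6 (PUSH 10): [10]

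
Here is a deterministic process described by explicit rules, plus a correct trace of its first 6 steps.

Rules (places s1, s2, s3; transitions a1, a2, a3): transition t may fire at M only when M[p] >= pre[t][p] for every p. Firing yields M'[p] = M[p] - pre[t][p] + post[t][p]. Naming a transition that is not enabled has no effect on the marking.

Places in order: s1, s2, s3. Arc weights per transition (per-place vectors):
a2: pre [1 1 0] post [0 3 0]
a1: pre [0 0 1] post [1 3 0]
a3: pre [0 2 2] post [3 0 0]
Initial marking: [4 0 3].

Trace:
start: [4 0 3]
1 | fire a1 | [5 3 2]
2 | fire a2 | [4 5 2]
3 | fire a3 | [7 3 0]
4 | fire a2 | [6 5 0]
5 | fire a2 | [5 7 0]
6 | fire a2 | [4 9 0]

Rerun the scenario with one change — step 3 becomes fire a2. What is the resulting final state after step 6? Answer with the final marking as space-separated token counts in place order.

(re-executing from step 3 with the substitution; state before step 3: [4 5 2])
3 | fire a2 | [3 7 2]
4 | fire a2 | [2 9 2]
5 | fire a2 | [1 11 2]
6 | fire a2 | [0 13 2]

0 13 2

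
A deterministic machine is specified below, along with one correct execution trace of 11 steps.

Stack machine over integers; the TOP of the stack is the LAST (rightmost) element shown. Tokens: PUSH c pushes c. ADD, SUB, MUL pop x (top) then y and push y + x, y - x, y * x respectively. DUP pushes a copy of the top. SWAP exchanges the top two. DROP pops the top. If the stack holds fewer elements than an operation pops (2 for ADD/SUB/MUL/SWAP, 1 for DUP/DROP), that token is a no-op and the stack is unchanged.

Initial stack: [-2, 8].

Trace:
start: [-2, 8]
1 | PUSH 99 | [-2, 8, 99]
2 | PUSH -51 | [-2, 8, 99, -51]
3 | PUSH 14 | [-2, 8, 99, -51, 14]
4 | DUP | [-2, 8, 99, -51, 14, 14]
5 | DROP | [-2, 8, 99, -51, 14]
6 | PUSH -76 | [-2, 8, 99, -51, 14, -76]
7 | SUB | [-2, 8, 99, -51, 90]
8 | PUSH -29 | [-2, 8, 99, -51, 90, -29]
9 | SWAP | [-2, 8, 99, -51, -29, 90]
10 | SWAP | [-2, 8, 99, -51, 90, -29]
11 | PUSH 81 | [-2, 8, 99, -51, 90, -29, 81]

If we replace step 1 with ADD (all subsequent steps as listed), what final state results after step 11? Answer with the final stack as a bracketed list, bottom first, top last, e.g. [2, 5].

[6, -51, 90, -29, 81]

(re-executing from step 1 with the substitution; state before step 1: [-2, 8])
1 | ADD | [6]
2 | PUSH -51 | [6, -51]
3 | PUSH 14 | [6, -51, 14]
4 | DUP | [6, -51, 14, 14]
5 | DROP | [6, -51, 14]
6 | PUSH -76 | [6, -51, 14, -76]
7 | SUB | [6, -51, 90]
8 | PUSH -29 | [6, -51, 90, -29]
9 | SWAP | [6, -51, -29, 90]
10 | SWAP | [6, -51, 90, -29]
11 | PUSH 81 | [6, -51, 90, -29, 81]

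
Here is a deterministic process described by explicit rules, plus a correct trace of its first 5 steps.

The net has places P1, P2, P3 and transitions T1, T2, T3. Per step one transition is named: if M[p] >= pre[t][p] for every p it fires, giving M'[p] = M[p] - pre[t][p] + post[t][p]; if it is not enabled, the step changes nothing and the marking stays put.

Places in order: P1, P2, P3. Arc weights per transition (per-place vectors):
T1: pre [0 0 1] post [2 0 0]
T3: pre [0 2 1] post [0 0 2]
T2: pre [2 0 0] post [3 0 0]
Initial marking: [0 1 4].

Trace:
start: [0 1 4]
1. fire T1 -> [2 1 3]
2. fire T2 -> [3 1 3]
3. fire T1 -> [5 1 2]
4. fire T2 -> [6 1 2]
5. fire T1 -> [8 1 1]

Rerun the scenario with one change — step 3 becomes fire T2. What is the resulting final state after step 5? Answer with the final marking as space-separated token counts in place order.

(re-executing from step 3 with the substitution; state before step 3: [3 1 3])
3. fire T2 -> [4 1 3]
4. fire T2 -> [5 1 3]
5. fire T1 -> [7 1 2]

7 1 2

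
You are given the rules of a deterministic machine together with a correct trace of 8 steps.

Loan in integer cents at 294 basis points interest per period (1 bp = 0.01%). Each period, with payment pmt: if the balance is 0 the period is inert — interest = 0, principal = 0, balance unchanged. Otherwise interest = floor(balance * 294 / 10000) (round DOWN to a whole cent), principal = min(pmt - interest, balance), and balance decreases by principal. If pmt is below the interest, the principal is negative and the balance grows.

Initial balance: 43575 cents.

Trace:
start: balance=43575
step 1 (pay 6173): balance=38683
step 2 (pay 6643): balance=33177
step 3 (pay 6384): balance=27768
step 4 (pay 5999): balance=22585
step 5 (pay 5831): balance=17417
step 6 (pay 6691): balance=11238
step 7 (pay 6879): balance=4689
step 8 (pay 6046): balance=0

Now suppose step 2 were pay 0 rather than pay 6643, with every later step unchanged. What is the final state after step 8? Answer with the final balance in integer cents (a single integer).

6684

(re-executing from step 2 with the substitution; state before step 2: balance=38683)
step 2 (pay 0): balance=39820
step 3 (pay 6384): balance=34606
step 4 (pay 5999): balance=29624
step 5 (pay 5831): balance=24663
step 6 (pay 6691): balance=18697
step 7 (pay 6879): balance=12367
step 8 (pay 6046): balance=6684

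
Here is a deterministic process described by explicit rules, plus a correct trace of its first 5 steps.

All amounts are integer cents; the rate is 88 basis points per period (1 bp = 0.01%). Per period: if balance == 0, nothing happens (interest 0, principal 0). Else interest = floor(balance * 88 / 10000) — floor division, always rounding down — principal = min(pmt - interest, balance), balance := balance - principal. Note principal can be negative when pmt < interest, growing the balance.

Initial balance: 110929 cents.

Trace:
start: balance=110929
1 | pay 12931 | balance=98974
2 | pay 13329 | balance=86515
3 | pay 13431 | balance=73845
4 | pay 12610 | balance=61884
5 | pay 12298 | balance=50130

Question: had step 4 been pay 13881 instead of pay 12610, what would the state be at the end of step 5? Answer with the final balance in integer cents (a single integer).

48848

(re-executing from step 4 with the substitution; state before step 4: balance=73845)
4 | pay 13881 | balance=60613
5 | pay 12298 | balance=48848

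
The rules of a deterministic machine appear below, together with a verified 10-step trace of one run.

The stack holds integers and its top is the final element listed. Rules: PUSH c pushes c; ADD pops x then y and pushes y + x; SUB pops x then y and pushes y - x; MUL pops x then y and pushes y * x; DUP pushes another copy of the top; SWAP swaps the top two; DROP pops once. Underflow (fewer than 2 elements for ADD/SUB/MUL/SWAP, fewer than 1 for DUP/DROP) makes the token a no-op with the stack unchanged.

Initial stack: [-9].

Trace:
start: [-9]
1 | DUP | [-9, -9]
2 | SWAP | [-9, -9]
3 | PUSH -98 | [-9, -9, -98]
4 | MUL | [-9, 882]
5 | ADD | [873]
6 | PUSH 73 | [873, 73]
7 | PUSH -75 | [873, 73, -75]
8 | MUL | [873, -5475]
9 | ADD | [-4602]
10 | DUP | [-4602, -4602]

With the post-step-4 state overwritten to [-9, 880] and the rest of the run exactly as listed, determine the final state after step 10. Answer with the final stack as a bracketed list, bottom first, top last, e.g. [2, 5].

state after step 4 := [-9, 880]
5 | ADD | [871]
6 | PUSH 73 | [871, 73]
7 | PUSH -75 | [871, 73, -75]
8 | MUL | [871, -5475]
9 | ADD | [-4604]
10 | DUP | [-4604, -4604]

[-4604, -4604]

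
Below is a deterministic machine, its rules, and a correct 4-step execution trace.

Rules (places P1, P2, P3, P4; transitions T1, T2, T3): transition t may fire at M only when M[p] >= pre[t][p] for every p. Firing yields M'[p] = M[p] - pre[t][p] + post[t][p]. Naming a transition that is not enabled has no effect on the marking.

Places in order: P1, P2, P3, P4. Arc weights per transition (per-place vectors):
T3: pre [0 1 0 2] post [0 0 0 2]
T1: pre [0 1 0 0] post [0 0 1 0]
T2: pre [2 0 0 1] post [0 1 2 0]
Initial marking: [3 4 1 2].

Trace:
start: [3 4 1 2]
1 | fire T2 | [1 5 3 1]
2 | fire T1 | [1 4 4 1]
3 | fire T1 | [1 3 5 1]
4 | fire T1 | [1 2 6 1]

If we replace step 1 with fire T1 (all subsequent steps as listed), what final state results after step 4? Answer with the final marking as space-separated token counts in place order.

(re-executing from step 1 with the substitution; state before step 1: [3 4 1 2])
1 | fire T1 | [3 3 2 2]
2 | fire T1 | [3 2 3 2]
3 | fire T1 | [3 1 4 2]
4 | fire T1 | [3 0 5 2]

3 0 5 2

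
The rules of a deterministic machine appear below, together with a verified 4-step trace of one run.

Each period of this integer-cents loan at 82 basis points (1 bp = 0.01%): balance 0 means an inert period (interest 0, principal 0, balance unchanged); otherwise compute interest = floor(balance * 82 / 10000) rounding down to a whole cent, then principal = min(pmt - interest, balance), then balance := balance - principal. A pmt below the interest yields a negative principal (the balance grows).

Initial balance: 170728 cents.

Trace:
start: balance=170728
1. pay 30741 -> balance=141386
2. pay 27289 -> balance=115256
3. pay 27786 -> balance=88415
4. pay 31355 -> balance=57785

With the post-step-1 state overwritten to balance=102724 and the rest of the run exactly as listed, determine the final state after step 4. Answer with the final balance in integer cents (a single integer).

state after step 1 := balance=102724
2. pay 27289 -> balance=76277
3. pay 27786 -> balance=49116
4. pay 31355 -> balance=18163

18163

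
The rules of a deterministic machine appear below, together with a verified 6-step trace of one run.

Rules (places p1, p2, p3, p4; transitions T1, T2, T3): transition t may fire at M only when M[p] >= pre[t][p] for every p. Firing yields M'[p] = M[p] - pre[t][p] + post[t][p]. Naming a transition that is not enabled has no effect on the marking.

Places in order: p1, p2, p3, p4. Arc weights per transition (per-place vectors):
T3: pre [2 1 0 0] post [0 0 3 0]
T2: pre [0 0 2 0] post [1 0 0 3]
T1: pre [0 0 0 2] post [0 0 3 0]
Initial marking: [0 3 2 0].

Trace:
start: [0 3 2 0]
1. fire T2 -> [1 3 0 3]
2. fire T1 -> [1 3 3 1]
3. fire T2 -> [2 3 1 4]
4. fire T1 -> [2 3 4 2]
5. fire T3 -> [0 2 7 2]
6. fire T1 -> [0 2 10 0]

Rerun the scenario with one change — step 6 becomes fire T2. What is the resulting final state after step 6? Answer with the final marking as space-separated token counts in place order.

(re-executing from step 6 with the substitution; state before step 6: [0 2 7 2])
6. fire T2 -> [1 2 5 5]

1 2 5 5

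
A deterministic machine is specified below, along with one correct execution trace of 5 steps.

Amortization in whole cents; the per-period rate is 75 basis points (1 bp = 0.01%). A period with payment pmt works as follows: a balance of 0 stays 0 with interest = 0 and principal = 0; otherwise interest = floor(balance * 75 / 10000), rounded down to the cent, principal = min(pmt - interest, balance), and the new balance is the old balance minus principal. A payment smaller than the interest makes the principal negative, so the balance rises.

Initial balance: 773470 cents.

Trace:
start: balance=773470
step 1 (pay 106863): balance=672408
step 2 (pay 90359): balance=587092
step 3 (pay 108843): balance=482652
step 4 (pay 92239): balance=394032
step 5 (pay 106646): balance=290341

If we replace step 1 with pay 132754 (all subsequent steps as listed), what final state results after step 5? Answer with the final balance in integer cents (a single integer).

263663

(re-executing from step 1 with the substitution; state before step 1: balance=773470)
step 1 (pay 132754): balance=646517
step 2 (pay 90359): balance=561006
step 3 (pay 108843): balance=456370
step 4 (pay 92239): balance=367553
step 5 (pay 106646): balance=263663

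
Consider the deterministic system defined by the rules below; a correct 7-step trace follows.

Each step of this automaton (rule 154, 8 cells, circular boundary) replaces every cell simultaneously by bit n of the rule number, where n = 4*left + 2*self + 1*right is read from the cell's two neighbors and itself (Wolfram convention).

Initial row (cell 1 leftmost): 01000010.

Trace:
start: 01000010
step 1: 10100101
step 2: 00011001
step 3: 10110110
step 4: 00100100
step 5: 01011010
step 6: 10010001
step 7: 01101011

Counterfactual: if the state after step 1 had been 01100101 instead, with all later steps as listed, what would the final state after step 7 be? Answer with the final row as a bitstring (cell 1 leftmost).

01001001

state after step 1 := 01100101
step 2: 01011000
step 3: 10010100
step 4: 01100011
step 5: 01010110
step 6: 10000101
step 7: 01001001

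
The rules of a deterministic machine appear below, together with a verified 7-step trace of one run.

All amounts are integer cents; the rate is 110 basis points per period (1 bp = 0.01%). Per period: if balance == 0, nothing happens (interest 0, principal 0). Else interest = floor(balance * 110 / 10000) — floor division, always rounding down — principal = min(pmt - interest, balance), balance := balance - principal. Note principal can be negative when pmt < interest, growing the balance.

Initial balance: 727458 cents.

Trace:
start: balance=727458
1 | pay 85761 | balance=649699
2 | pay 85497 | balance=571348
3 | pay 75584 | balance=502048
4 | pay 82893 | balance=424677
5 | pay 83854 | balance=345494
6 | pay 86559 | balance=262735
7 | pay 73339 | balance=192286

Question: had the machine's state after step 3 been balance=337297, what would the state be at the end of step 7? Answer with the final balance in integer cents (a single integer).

20166

state after step 3 := balance=337297
4 | pay 82893 | balance=258114
5 | pay 83854 | balance=177099
6 | pay 86559 | balance=92488
7 | pay 73339 | balance=20166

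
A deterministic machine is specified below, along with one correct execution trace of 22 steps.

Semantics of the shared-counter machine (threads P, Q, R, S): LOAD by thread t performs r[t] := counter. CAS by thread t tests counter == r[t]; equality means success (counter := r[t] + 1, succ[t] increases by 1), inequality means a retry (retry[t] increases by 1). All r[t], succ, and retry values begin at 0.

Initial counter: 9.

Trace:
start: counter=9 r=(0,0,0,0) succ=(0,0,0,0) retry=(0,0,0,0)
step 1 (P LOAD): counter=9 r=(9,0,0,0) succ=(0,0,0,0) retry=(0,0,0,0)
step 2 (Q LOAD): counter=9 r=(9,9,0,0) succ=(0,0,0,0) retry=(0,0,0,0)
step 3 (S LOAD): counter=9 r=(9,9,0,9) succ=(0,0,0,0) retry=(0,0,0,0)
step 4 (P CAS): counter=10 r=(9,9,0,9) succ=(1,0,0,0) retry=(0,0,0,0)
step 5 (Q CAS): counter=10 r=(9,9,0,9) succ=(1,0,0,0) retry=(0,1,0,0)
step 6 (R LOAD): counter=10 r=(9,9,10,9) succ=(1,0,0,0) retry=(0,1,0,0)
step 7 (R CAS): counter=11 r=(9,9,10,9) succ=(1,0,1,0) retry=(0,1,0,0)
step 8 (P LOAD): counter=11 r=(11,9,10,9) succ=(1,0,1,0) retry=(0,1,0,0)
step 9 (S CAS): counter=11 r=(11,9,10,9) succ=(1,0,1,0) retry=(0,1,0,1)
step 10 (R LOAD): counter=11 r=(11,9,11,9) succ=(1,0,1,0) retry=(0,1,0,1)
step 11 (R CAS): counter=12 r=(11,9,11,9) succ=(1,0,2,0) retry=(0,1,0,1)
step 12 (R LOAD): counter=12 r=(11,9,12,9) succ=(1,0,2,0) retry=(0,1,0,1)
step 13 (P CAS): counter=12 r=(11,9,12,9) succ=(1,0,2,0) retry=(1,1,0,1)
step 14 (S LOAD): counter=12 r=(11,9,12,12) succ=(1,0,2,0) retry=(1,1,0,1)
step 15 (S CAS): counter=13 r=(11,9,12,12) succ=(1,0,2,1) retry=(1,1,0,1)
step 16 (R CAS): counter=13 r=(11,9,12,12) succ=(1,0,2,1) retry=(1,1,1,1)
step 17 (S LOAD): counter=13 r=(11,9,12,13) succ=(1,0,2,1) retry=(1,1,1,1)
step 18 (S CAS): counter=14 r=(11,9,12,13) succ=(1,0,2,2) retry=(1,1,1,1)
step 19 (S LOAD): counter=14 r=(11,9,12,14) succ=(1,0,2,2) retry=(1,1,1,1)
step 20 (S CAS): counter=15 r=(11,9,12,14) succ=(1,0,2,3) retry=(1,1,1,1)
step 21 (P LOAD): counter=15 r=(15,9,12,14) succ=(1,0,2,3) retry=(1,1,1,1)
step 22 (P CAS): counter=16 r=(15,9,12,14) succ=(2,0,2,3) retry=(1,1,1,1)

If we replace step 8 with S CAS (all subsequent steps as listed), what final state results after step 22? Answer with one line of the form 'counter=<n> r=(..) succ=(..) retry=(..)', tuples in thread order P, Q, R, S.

counter=16 r=(15,9,12,14) succ=(2,0,2,3) retry=(1,1,1,2)

(re-executing from step 8 with the substitution; state before step 8: counter=11 r=(9,9,10,9) succ=(1,0,1,0) retry=(0,1,0,0))
step 8 (S CAS): counter=11 r=(9,9,10,9) succ=(1,0,1,0) retry=(0,1,0,1)
step 9 (S CAS): counter=11 r=(9,9,10,9) succ=(1,0,1,0) retry=(0,1,0,2)
step 10 (R LOAD): counter=11 r=(9,9,11,9) succ=(1,0,1,0) retry=(0,1,0,2)
step 11 (R CAS): counter=12 r=(9,9,11,9) succ=(1,0,2,0) retry=(0,1,0,2)
step 12 (R LOAD): counter=12 r=(9,9,12,9) succ=(1,0,2,0) retry=(0,1,0,2)
step 13 (P CAS): counter=12 r=(9,9,12,9) succ=(1,0,2,0) retry=(1,1,0,2)
step 14 (S LOAD): counter=12 r=(9,9,12,12) succ=(1,0,2,0) retry=(1,1,0,2)
step 15 (S CAS): counter=13 r=(9,9,12,12) succ=(1,0,2,1) retry=(1,1,0,2)
step 16 (R CAS): counter=13 r=(9,9,12,12) succ=(1,0,2,1) retry=(1,1,1,2)
step 17 (S LOAD): counter=13 r=(9,9,12,13) succ=(1,0,2,1) retry=(1,1,1,2)
step 18 (S CAS): counter=14 r=(9,9,12,13) succ=(1,0,2,2) retry=(1,1,1,2)
step 19 (S LOAD): counter=14 r=(9,9,12,14) succ=(1,0,2,2) retry=(1,1,1,2)
step 20 (S CAS): counter=15 r=(9,9,12,14) succ=(1,0,2,3) retry=(1,1,1,2)
step 21 (P LOAD): counter=15 r=(15,9,12,14) succ=(1,0,2,3) retry=(1,1,1,2)
step 22 (P CAS): counter=16 r=(15,9,12,14) succ=(2,0,2,3) retry=(1,1,1,2)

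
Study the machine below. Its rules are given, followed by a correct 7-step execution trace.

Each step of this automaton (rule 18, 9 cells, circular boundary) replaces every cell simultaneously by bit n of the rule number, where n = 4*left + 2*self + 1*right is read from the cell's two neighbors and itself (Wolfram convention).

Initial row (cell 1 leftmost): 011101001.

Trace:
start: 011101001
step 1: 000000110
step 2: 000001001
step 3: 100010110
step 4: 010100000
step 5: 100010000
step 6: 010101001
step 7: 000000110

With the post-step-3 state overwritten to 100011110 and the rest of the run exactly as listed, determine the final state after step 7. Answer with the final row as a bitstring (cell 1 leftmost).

state after step 3 := 100011110
step 4: 010100000
step 5: 100010000
step 6: 010101001
step 7: 000000110

000000110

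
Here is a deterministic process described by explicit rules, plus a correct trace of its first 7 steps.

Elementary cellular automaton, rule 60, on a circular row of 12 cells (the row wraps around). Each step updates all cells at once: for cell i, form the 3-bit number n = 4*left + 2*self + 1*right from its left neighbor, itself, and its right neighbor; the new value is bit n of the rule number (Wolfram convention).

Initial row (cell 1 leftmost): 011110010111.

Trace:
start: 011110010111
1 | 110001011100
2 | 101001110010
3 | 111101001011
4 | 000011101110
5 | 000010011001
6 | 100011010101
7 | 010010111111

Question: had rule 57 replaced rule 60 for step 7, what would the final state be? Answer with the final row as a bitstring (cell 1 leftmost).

011010101011

(re-executing step 7 under rule 57; state before step 7: 100011010101)
7 | 011010101011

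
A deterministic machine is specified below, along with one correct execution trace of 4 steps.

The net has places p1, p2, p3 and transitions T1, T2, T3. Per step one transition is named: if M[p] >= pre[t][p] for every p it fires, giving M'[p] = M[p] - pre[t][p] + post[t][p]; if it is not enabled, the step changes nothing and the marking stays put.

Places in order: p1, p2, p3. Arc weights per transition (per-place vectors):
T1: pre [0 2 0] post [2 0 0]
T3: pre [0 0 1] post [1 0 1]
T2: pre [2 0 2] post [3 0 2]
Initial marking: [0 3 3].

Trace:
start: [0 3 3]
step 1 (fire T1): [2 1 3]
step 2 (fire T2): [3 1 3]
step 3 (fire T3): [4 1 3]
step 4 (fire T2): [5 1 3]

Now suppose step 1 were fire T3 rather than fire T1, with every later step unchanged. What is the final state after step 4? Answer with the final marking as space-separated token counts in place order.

(re-executing from step 1 with the substitution; state before step 1: [0 3 3])
step 1 (fire T3): [1 3 3]
step 2 (fire T2): [1 3 3]
step 3 (fire T3): [2 3 3]
step 4 (fire T2): [3 3 3]

3 3 3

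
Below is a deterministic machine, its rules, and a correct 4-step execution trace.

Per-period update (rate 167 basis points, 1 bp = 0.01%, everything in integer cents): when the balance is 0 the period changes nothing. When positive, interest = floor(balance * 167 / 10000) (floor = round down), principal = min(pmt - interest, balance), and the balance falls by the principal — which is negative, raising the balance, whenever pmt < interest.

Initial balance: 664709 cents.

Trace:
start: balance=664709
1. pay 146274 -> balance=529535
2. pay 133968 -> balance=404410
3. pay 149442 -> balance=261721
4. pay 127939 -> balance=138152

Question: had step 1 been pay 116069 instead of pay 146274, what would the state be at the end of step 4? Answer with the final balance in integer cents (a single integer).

169896

(re-executing from step 1 with the substitution; state before step 1: balance=664709)
1. pay 116069 -> balance=559740
2. pay 133968 -> balance=435119
3. pay 149442 -> balance=292943
4. pay 127939 -> balance=169896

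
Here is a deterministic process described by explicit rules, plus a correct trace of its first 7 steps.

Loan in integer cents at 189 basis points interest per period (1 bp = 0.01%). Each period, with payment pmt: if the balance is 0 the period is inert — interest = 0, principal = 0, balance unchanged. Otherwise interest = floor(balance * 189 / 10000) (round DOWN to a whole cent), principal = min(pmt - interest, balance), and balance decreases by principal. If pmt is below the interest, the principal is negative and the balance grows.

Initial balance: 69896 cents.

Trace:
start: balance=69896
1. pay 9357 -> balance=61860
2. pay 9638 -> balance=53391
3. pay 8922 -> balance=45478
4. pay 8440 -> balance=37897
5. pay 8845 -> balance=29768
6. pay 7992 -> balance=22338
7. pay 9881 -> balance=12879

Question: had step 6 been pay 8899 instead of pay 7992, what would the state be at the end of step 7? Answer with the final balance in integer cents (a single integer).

11955

(re-executing from step 6 with the substitution; state before step 6: balance=29768)
6. pay 8899 -> balance=21431
7. pay 9881 -> balance=11955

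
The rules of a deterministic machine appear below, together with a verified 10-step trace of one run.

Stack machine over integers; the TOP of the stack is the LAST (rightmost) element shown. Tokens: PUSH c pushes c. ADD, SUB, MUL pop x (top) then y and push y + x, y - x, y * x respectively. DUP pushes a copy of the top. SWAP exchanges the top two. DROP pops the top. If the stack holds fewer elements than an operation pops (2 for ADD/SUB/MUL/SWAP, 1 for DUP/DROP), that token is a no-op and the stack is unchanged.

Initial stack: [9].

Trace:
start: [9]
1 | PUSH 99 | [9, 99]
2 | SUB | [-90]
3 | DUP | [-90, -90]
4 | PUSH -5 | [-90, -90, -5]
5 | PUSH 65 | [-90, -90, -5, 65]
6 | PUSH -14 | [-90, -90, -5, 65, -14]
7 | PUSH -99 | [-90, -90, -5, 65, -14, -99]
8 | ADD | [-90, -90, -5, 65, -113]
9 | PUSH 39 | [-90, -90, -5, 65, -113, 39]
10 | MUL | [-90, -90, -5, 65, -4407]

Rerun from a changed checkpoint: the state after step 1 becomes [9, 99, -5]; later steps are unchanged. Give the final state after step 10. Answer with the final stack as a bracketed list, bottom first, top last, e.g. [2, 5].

[9, 104, 104, -5, 65, -4407]

state after step 1 := [9, 99, -5]
2 | SUB | [9, 104]
3 | DUP | [9, 104, 104]
4 | PUSH -5 | [9, 104, 104, -5]
5 | PUSH 65 | [9, 104, 104, -5, 65]
6 | PUSH -14 | [9, 104, 104, -5, 65, -14]
7 | PUSH -99 | [9, 104, 104, -5, 65, -14, -99]
8 | ADD | [9, 104, 104, -5, 65, -113]
9 | PUSH 39 | [9, 104, 104, -5, 65, -113, 39]
10 | MUL | [9, 104, 104, -5, 65, -4407]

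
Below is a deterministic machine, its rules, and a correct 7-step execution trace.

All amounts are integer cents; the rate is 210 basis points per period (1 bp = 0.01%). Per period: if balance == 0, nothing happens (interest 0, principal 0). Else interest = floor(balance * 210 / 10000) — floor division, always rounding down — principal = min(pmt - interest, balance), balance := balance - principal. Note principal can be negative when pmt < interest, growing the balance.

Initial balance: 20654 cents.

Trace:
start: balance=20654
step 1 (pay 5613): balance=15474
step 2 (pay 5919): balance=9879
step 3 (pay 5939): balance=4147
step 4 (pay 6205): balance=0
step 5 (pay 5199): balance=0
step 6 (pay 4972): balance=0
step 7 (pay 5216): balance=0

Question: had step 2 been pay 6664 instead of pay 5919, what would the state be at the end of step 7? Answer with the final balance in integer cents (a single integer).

0

(re-executing from step 2 with the substitution; state before step 2: balance=15474)
step 2 (pay 6664): balance=9134
step 3 (pay 5939): balance=3386
step 4 (pay 6205): balance=0
step 5 (pay 5199): balance=0
step 6 (pay 4972): balance=0
step 7 (pay 5216): balance=0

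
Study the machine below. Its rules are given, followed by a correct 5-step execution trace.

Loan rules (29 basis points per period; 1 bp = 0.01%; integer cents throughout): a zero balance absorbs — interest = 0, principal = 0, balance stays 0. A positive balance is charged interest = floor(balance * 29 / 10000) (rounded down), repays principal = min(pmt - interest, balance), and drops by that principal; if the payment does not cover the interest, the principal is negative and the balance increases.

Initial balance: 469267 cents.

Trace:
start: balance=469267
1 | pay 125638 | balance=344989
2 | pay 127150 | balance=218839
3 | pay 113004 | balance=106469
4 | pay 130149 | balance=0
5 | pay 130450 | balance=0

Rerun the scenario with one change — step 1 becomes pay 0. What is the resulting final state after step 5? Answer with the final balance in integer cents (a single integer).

0

(re-executing from step 1 with the substitution; state before step 1: balance=469267)
1 | pay 0 | balance=470627
2 | pay 127150 | balance=344841
3 | pay 113004 | balance=232837
4 | pay 130149 | balance=103363
5 | pay 130450 | balance=0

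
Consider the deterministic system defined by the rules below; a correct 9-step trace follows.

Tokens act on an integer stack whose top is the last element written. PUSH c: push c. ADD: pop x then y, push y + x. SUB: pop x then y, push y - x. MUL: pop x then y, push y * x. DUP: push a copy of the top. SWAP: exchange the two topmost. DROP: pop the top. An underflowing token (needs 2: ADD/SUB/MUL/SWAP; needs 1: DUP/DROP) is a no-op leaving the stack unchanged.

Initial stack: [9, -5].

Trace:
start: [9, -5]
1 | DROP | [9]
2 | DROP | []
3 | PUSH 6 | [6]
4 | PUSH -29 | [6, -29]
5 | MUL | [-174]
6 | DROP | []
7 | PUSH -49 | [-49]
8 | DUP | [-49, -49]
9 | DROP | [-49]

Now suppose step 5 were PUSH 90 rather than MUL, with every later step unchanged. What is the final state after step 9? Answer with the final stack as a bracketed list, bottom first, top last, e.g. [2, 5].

(re-executing from step 5 with the substitution; state before step 5: [6, -29])
5 | PUSH 90 | [6, -29, 90]
6 | DROP | [6, -29]
7 | PUSH -49 | [6, -29, -49]
8 | DUP | [6, -29, -49, -49]
9 | DROP | [6, -29, -49]

[6, -29, -49]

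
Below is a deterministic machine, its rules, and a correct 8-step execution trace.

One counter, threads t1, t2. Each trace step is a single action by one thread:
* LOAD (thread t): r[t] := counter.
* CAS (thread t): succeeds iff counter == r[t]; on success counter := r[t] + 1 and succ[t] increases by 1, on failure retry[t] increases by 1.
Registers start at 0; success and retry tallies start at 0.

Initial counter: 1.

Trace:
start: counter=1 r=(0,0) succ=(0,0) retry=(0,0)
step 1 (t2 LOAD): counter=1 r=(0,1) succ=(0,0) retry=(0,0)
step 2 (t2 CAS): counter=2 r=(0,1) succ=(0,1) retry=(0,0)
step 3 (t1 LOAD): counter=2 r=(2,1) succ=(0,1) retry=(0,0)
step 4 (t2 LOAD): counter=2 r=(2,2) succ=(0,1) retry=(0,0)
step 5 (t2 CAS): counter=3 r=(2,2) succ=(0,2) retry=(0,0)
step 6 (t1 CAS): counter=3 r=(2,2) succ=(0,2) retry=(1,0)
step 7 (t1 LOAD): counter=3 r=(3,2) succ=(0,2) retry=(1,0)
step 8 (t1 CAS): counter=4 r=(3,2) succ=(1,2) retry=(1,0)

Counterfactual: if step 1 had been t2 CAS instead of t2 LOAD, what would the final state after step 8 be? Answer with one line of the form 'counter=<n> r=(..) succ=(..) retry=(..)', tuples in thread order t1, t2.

(re-executing from step 1 with the substitution; state before step 1: counter=1 r=(0,0) succ=(0,0) retry=(0,0))
step 1 (t2 CAS): counter=1 r=(0,0) succ=(0,0) retry=(0,1)
step 2 (t2 CAS): counter=1 r=(0,0) succ=(0,0) retry=(0,2)
step 3 (t1 LOAD): counter=1 r=(1,0) succ=(0,0) retry=(0,2)
step 4 (t2 LOAD): counter=1 r=(1,1) succ=(0,0) retry=(0,2)
step 5 (t2 CAS): counter=2 r=(1,1) succ=(0,1) retry=(0,2)
step 6 (t1 CAS): counter=2 r=(1,1) succ=(0,1) retry=(1,2)
step 7 (t1 LOAD): counter=2 r=(2,1) succ=(0,1) retry=(1,2)
step 8 (t1 CAS): counter=3 r=(2,1) succ=(1,1) retry=(1,2)

counter=3 r=(2,1) succ=(1,1) retry=(1,2)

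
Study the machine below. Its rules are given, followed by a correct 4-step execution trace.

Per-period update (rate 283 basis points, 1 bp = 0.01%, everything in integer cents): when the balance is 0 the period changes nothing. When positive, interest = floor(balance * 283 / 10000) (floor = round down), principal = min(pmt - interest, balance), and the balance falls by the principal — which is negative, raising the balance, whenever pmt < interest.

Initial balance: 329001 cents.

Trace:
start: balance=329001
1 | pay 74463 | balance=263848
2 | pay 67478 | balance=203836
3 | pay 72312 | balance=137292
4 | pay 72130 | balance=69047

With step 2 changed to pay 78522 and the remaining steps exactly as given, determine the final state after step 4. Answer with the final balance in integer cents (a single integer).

57369

(re-executing from step 2 with the substitution; state before step 2: balance=263848)
2 | pay 78522 | balance=192792
3 | pay 72312 | balance=125936
4 | pay 72130 | balance=57369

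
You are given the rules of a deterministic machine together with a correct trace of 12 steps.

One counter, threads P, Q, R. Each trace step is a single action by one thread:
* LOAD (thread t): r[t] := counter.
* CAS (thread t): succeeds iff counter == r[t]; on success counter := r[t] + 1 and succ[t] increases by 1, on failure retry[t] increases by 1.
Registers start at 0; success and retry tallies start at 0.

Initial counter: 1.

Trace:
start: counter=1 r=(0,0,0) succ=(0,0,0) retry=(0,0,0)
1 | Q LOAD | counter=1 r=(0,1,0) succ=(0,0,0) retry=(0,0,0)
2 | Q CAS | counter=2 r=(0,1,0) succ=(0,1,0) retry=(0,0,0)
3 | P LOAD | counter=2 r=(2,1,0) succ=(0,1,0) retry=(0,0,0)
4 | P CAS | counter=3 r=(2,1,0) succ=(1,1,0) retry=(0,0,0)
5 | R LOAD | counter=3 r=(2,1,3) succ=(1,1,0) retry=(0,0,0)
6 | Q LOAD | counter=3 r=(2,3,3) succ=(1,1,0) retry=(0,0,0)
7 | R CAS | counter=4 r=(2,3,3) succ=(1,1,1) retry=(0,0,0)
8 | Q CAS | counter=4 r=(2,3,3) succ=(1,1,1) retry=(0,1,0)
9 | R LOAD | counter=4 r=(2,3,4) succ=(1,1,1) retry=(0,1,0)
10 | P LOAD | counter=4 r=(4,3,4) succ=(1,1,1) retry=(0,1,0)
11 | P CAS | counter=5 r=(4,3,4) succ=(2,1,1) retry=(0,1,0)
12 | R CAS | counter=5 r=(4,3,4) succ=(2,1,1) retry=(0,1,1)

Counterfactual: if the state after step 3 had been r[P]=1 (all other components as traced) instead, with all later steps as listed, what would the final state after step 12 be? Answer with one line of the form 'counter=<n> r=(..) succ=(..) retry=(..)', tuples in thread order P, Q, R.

state after step 3 := counter=2 r=(1,1,0) succ=(0,1,0) retry=(0,0,0)
4 | P CAS | counter=2 r=(1,1,0) succ=(0,1,0) retry=(1,0,0)
5 | R LOAD | counter=2 r=(1,1,2) succ=(0,1,0) retry=(1,0,0)
6 | Q LOAD | counter=2 r=(1,2,2) succ=(0,1,0) retry=(1,0,0)
7 | R CAS | counter=3 r=(1,2,2) succ=(0,1,1) retry=(1,0,0)
8 | Q CAS | counter=3 r=(1,2,2) succ=(0,1,1) retry=(1,1,0)
9 | R LOAD | counter=3 r=(1,2,3) succ=(0,1,1) retry=(1,1,0)
10 | P LOAD | counter=3 r=(3,2,3) succ=(0,1,1) retry=(1,1,0)
11 | P CAS | counter=4 r=(3,2,3) succ=(1,1,1) retry=(1,1,0)
12 | R CAS | counter=4 r=(3,2,3) succ=(1,1,1) retry=(1,1,1)

counter=4 r=(3,2,3) succ=(1,1,1) retry=(1,1,1)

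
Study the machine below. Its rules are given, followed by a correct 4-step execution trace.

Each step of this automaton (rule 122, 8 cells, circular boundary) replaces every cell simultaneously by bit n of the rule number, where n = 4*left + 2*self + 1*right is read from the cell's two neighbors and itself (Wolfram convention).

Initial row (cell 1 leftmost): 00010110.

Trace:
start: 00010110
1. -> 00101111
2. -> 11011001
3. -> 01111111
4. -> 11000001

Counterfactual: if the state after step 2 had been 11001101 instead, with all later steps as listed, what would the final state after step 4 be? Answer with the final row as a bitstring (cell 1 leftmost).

11000001

state after step 2 := 11001101
3. -> 01111111
4. -> 11000001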